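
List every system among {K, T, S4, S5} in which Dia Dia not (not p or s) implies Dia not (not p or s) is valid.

T-tableau for the negation not (Dia Dia not (not p or s) implies Dia not (not p or s)):
1. not (Dia Dia not (not p or s) implies Dia not (not p or s)), u
2. Dia Dia not (not p or s), u
3. not Dia not (not p or s), u
4. not p or s, u
5. s, u
6. Dia not (not p or s), v
7. not p or s, v
8. s, v
9. not (not p or s), w
10. p, w
11. not s, w
Accessibility: uRu, uRv, vRv, vRw, wRw
Complete open branch: countermodel on a T-frame, so not valid in T, nor in K (the same frame is also a K-frame).
S4-tableau for the negation not (Dia Dia not (not p or s) implies Dia not (not p or s)):
1. not (Dia Dia not (not p or s) implies Dia not (not p or s)), u
2. Dia Dia not (not p or s), u
3. not Dia not (not p or s), u
4. not p or s, u
5. s, u
6. Dia not (not p or s), v
7. not p or s, v
8. s, v
9. not (not p or s), w
10. p, w
11. not s, w
12. not p or s, w
13. s, w
Accessibility: uRu, uRv, uRw, vRv, vRw, wRw
Branch closes: s and not s both at w.
Every branch closes (one shown): valid in S4, hence also in S5 (every theorem of S4 is a theorem of S5).

S4, S5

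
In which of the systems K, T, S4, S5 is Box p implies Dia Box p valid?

K-tableau for the negation not (Box p implies Dia Box p):
1. not (Box p implies Dia Box p), 0
2. Box p, 0   [neg-implies-rule on 1]
3. not Dia Box p, 0   [neg-implies-rule on 1]
Complete open branch: countermodel on a K-frame, so not valid in K.
T-tableau for the negation not (Box p implies Dia Box p):
1. not (Box p implies Dia Box p), 0
2. Box p, 0   [neg-implies-rule on 1]
3. not Dia Box p, 0   [neg-implies-rule on 1]
4. p, 0   [Box-rule on 2 via 0R0]
5. not Box p, 0   [neg-Dia-rule on 3 via 0R0]
6. not p, 1   [neg-Box-rule on 5: fresh world 1, 0R1]
7. p, 1   [Box-rule on 2 via 0R1]
Accessibility: 0R0, 0R1, 1R1
Branch closes: p and not p both at 1.
Every branch closes (one shown): valid in T, hence also in S4, S5 (every theorem of T is a theorem of S4 and S5).

T, S4, S5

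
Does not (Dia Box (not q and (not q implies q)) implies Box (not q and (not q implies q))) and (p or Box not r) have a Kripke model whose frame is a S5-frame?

1. not (Dia Box (not q and (not q implies q)) implies Box (not q and (not q implies q))) and (p or Box not r), u
2. not (Dia Box (not q and (not q implies q)) implies Box (not q and (not q implies q))), u
3. p or Box not r, u
4. Dia Box (not q and (not q implies q)), u
5. not Box (not q and (not q implies q)), u
6. Box not r, u
7. not r, u
8. Box (not q and (not q implies q)), v
9. not r, v
10. not q and (not q implies q), u
11. not q, u
12. not q implies q, u
13. not q and (not q implies q), v
14. not q, v
15. not q implies q, v
16. q, u
Accessibility: uRu, uRv, vRu, vRv
Branch closes: q and not q both at u.
All branches of the tableau close; one closing branch shown above.

Unsatisfiable (every branch closes)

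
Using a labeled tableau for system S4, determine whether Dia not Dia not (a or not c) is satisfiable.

1. Dia not Dia not (a or not c), w0
2. not Dia not (a or not c), w1
3. a or not c, w1
4. not c, w1
Accessibility: w0Rw0, w0Rw1, w1Rw1

Satisfiable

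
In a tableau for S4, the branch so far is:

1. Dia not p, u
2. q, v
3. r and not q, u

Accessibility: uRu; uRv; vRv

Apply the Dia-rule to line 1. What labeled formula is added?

a fresh world w with uRw, and not p at w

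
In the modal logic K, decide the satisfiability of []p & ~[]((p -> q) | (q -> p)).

1. []p & ~[]((p -> q) | (q -> p)), 0
2. []p, 0
3. ~[]((p -> q) | (q -> p)), 0
4. ~((p -> q) | (q -> p)), 1
5. ~(p -> q), 1
6. ~(q -> p), 1
7. p, 1
8. ~q, 1
9. q, 1
10. ~p, 1
Accessibility: 0R1
Branch closes: q and ~q both at 1.
(One branch shown.) All branches close.

Unsatisfiable (every branch closes)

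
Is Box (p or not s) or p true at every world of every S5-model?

Tableau for the negation not (Box (p or not s) or p):
1. not (Box (p or not s) or p), 0
2. not Box (p or not s), 0
3. not p, 0
4. not (p or not s), 1
5. not p, 1
6. s, 1
Accessibility: 0R0, 0R1, 1R0, 1R1
The negation has an open branch (countermodel exists).

No, not valid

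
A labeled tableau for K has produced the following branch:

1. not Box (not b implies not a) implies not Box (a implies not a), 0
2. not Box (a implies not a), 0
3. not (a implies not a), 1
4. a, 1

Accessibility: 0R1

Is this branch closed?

Not closed

No atom appears with both signs at the same world.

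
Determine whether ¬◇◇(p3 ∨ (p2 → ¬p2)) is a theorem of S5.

Not valid

Tableau for the negation ◇◇(p3 ∨ (p2 → ¬p2)):
1. ◇◇(p3 ∨ (p2 → ¬p2)), u
2. ◇(p3 ∨ (p2 → ¬p2)), v
3. p3 ∨ (p2 → ¬p2), w
4. p2 → ¬p2, w
5. ¬p2, w
Accessibility: uRu, uRv, uRw, vRu, vRv, vRw, wRu, wRv, wRw
The negation has an open branch (countermodel exists).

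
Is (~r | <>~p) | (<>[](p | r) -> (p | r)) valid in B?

Tableau for the negation ~((~r | <>~p) | (<>[](p | r) -> (p | r))):
1. ~((~r | <>~p) | (<>[](p | r) -> (p | r))), w0
2. ~(~r | <>~p), w0
3. ~(<>[](p | r) -> (p | r)), w0
4. r, w0
5. ~<>~p, w0
6. <>[](p | r), w0
7. ~(p | r), w0
8. ~p, w0
9. ~r, w0
Accessibility: w0Rw0
Branch closes: r and ~r both at w0.
All branches of the negation close; one closing branch shown above.

Yes, valid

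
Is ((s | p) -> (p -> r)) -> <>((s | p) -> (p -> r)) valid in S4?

Valid

Tableau for the negation ~(((s | p) -> (p -> r)) -> <>((s | p) -> (p -> r))):
1. ~(((s | p) -> (p -> r)) -> <>((s | p) -> (p -> r))), 0
2. (s | p) -> (p -> r), 0   [~->-rule on 1]
3. ~<>((s | p) -> (p -> r)), 0   [~->-rule on 1]
4. ~((s | p) -> (p -> r)), 0   [~<>-rule on 3 via 0R0]
5. s | p, 0   [~->-rule on 4]
6. ~(p -> r), 0   [~->-rule on 4]
7. p, 0   [~->-rule on 6]
8. ~r, 0   [~->-rule on 6]
9. p -> r, 0   [->-rule on 2 (branches; this branch)]
10. r, 0   [->-rule on 9 (branches; this branch)]
Accessibility: 0R0
Branch closes: r and ~r both at 0.
All branches of the negation close; one closing branch shown above.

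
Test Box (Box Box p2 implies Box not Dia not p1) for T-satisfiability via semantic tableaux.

Satisfiable

1. Box (Box Box p2 implies Box not Dia not p1), w0
2. Box Box p2 implies Box not Dia not p1, w0
3. Box not Dia not p1, w0
4. not Dia not p1, w0
5. p1, w0
Accessibility: w0Rw0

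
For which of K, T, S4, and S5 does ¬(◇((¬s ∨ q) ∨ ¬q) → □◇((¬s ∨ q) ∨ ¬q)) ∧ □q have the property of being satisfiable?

T-tableau for the formula:
1. ¬(◇((¬s ∨ q) ∨ ¬q) → □◇((¬s ∨ q) ∨ ¬q)) ∧ □q, w0
2. ¬(◇((¬s ∨ q) ∨ ¬q) → □◇((¬s ∨ q) ∨ ¬q)), w0
3. □q, w0
4. ◇((¬s ∨ q) ∨ ¬q), w0
5. ¬□◇((¬s ∨ q) ∨ ¬q), w0
6. q, w0
7. (¬s ∨ q) ∨ ¬q, w1
8. q, w1
9. ¬s ∨ q, w1
10. ¬◇((¬s ∨ q) ∨ ¬q), w2
11. q, w2
12. ¬((¬s ∨ q) ∨ ¬q), w2
13. ¬(¬s ∨ q), w2
14. s, w2
15. ¬q, w2
Accessibility: w0Rw0, w0Rw1, w0Rw2, w1Rw1, w2Rw2
Branch closes: q and ¬q both at w2.
Every branch closes (one shown): unsatisfiable in T, hence also in S4, S5 (every S4/S5-frame is a T-frame).
K-tableau for the formula:
1. ¬(◇((¬s ∨ q) ∨ ¬q) → □◇((¬s ∨ q) ∨ ¬q)) ∧ □q, w0
2. ¬(◇((¬s ∨ q) ∨ ¬q) → □◇((¬s ∨ q) ∨ ¬q)), w0
3. □q, w0
4. ◇((¬s ∨ q) ∨ ¬q), w0
5. ¬□◇((¬s ∨ q) ∨ ¬q), w0
6. (¬s ∨ q) ∨ ¬q, w1
7. q, w1
8. ¬s ∨ q, w1
9. ¬◇((¬s ∨ q) ∨ ¬q), w2
10. q, w2
Accessibility: w0Rw1, w0Rw2
Complete open branch: satisfiable in K.

K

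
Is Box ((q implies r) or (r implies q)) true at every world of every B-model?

Tableau for the negation not Box ((q implies r) or (r implies q)):
1. not Box ((q implies r) or (r implies q)), w0
2. not ((q implies r) or (r implies q)), w1   [neg-Box-rule on 1: fresh world w1, w0Rw1]
3. not (q implies r), w1   [neg-or-rule on 2]
4. not (r implies q), w1   [neg-or-rule on 2]
5. q, w1   [neg-implies-rule on 3]
6. not r, w1   [neg-implies-rule on 3]
7. r, w1   [neg-implies-rule on 4]
8. not q, w1   [neg-implies-rule on 4]
Accessibility: w0Rw0, w0Rw1, w1Rw0, w1Rw1
Branch closes: r and not r both at w1.
Every branch of the negation's tableau closes; the branch above is one of them.

Yes, valid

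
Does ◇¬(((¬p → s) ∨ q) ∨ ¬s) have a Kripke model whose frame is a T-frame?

1. ◇¬(((¬p → s) ∨ q) ∨ ¬s), 0
2. ¬(((¬p → s) ∨ q) ∨ ¬s), 1
3. ¬((¬p → s) ∨ q), 1
4. s, 1
5. ¬(¬p → s), 1
6. ¬q, 1
7. ¬p, 1
8. ¬s, 1
Accessibility: 0R0, 0R1, 1R1
Branch closes: s and ¬s both at 1.
All branches of the tableau close; one closing branch shown above.

No, unsatisfiable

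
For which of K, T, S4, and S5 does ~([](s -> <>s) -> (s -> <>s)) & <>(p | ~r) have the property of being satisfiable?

K

K-tableau for the formula:
1. ~([](s -> <>s) -> (s -> <>s)) & <>(p | ~r), u
2. ~([](s -> <>s) -> (s -> <>s)), u
3. <>(p | ~r), u
4. [](s -> <>s), u
5. ~(s -> <>s), u
6. s, u
7. ~<>s, u
8. p | ~r, v
9. s -> <>s, v
10. ~s, v
11. ~r, v
12. <>s, v
13. s, w
Accessibility: uRv, vRw
Complete open branch: satisfiable in K.
T-tableau for the formula:
1. ~([](s -> <>s) -> (s -> <>s)) & <>(p | ~r), u
2. ~([](s -> <>s) -> (s -> <>s)), u
3. <>(p | ~r), u
4. [](s -> <>s), u
5. ~(s -> <>s), u
6. s, u
7. ~<>s, u
8. s -> <>s, u
9. ~s, u
Accessibility: uRu
Branch closes: s and ~s both at u.
Every branch closes (one shown): unsatisfiable in T, hence also in S4, S5 (every S4/S5-frame is a T-frame).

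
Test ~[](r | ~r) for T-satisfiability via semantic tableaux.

No, unsatisfiable

1. ~[](r | ~r), 0
2. ~(r | ~r), 1
3. ~r, 1
4. r, 1
Accessibility: 0R0, 0R1, 1R1
Branch closes: r and ~r both at 1.
(One branch shown.) All branches close.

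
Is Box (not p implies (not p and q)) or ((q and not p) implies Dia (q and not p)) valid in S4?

Yes, valid

Tableau for the negation not (Box (not p implies (not p and q)) or ((q and not p) implies Dia (q and not p))):
1. not (Box (not p implies (not p and q)) or ((q and not p) implies Dia (q and not p))), w0
2. not Box (not p implies (not p and q)), w0
3. not ((q and not p) implies Dia (q and not p)), w0
4. q and not p, w0
5. not Dia (q and not p), w0
6. q, w0
7. not p, w0
8. not (q and not p), w0
9. p, w0
Accessibility: w0Rw0
Branch closes: p and not p both at w0.
All branches of the negation close; one closing branch shown above.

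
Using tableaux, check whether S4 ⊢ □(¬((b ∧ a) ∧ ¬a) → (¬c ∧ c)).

No, not valid

Tableau for the negation ¬□(¬((b ∧ a) ∧ ¬a) → (¬c ∧ c)):
1. ¬□(¬((b ∧ a) ∧ ¬a) → (¬c ∧ c)), 0
2. ¬(¬((b ∧ a) ∧ ¬a) → (¬c ∧ c)), 1
3. ¬((b ∧ a) ∧ ¬a), 1
4. ¬(¬c ∧ c), 1
5. a, 1
6. ¬c, 1
Accessibility: 0R0, 0R1, 1R1
The negation has an open branch (countermodel exists).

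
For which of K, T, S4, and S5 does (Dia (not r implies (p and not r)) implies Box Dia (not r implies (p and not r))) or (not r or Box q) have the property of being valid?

S4-tableau for the negation not ((Dia (not r implies (p and not r)) implies Box Dia (not r implies (p and not r))) or (not r or Box q)):
1. not ((Dia (not r implies (p and not r)) implies Box Dia (not r implies (p and not r))) or (not r or Box q)), w0
2. not (Dia (not r implies (p and not r)) implies Box Dia (not r implies (p and not r))), w0
3. not (not r or Box q), w0
4. Dia (not r implies (p and not r)), w0
5. not Box Dia (not r implies (p and not r)), w0
6. r, w0
7. not Box q, w0
8. not r implies (p and not r), w1
9. p and not r, w1
10. p, w1
11. not r, w1
12. not Dia (not r implies (p and not r)), w2
13. not (not r implies (p and not r)), w2
14. not r, w2
15. not (p and not r), w2
16. not p, w2
17. not q, w3
Accessibility: w0Rw0, w0Rw1, w0Rw2, w0Rw3, w1Rw1, w2Rw2, w3Rw3
Complete open branch: countermodel on an S4-frame, so not valid in S4, nor in K, T (the same frame is also a K-frame and a T-frame).
S5-tableau for the negation not ((Dia (not r implies (p and not r)) implies Box Dia (not r implies (p and not r))) or (not r or Box q)):
1. not ((Dia (not r implies (p and not r)) implies Box Dia (not r implies (p and not r))) or (not r or Box q)), w0
2. not (Dia (not r implies (p and not r)) implies Box Dia (not r implies (p and not r))), w0
3. not (not r or Box q), w0
4. Dia (not r implies (p and not r)), w0
5. not Box Dia (not r implies (p and not r)), w0
6. r, w0
7. not Box q, w0
8. not r implies (p and not r), w1
9. p and not r, w1
10. p, w1
11. not r, w1
12. not Dia (not r implies (p and not r)), w2
13. not (not r implies (p and not r)), w0
14. not r, w0
15. not (p and not r), w0
Accessibility: w0Rw0, w0Rw1, w0Rw2, w1Rw0, w1Rw1, w1Rw2, w2Rw0, w2Rw1, w2Rw2
Branch closes: r and not r both at w0.
Every branch closes (one shown): valid in S5.

S5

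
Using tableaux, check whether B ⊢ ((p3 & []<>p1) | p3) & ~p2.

Tableau for the negation ~(((p3 & []<>p1) | p3) & ~p2):
1. ~(((p3 & []<>p1) | p3) & ~p2), w0
2. p2, w0
Accessibility: w0Rw0
The negation has an open branch (countermodel exists).

Not valid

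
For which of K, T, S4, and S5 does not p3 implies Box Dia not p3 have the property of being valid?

S5

S5-tableau for the negation not (not p3 implies Box Dia not p3):
1. not (not p3 implies Box Dia not p3), 0
2. not p3, 0   [neg-implies-rule on 1]
3. not Box Dia not p3, 0   [neg-implies-rule on 1]
4. not Dia not p3, 1   [neg-Box-rule on 3: fresh world 1, 0R1]
5. p3, 0   [neg-Dia-rule on 4 via 1R0]
Accessibility: 0R0, 0R1, 1R0, 1R1
Branch closes: p3 and not p3 both at 0.
Every branch closes (one shown): valid in S5.
S4-tableau for the negation not (not p3 implies Box Dia not p3):
1. not (not p3 implies Box Dia not p3), 0
2. not p3, 0   [neg-implies-rule on 1]
3. not Box Dia not p3, 0   [neg-implies-rule on 1]
4. not Dia not p3, 1   [neg-Box-rule on 3: fresh world 1, 0R1]
5. p3, 1   [neg-Dia-rule on 4 via 1R1]
Accessibility: 0R0, 0R1, 1R1
Complete open branch: countermodel on an S4-frame, so not valid in S4, nor in K, T (the same frame is also a K-frame and a T-frame).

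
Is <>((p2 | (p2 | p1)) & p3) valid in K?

Invalid (countermodel exists)

Tableau for the negation ~<>((p2 | (p2 | p1)) & p3):
1. ~<>((p2 | (p2 | p1)) & p3), 0
The negation has an open branch (countermodel exists).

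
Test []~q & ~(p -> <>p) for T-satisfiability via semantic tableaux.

1. []~q & ~(p -> <>p), 0
2. []~q, 0   [&-rule on 1]
3. ~(p -> <>p), 0   [&-rule on 1]
4. p, 0   [~->-rule on 3]
5. ~<>p, 0   [~->-rule on 3]
6. ~q, 0   [[]-rule on 2 via 0R0]
7. ~p, 0   [~<>-rule on 5 via 0R0]
Accessibility: 0R0
Branch closes: p and ~p both at 0.
(One branch shown.) All branches close.

Unsatisfiable (every branch closes)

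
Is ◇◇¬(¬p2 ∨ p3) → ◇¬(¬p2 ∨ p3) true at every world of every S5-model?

Tableau for the negation ¬(◇◇¬(¬p2 ∨ p3) → ◇¬(¬p2 ∨ p3)):
1. ¬(◇◇¬(¬p2 ∨ p3) → ◇¬(¬p2 ∨ p3)), w0
2. ◇◇¬(¬p2 ∨ p3), w0   [¬→-rule on 1]
3. ¬◇¬(¬p2 ∨ p3), w0   [¬→-rule on 1]
4. ¬p2 ∨ p3, w0   [¬◇-rule on 3 via w0Rw0]
5. p3, w0   [∨-rule on 4 (branches; this branch)]
6. ◇¬(¬p2 ∨ p3), w1   [◇-rule on 2: fresh world w1, w0Rw1]
7. ¬p2 ∨ p3, w1   [¬◇-rule on 3 via w0Rw1]
8. p3, w1   [∨-rule on 7 (branches; this branch)]
9. ¬(¬p2 ∨ p3), w2   [◇-rule on 6: fresh world w2, w1Rw2]
10. p2, w2   [¬∨-rule on 9]
11. ¬p3, w2   [¬∨-rule on 9]
12. ¬p2 ∨ p3, w2   [¬◇-rule on 3 via w0Rw2]
13. p3, w2   [∨-rule on 12 (branches; this branch)]
Accessibility: w0Rw0, w0Rw1, w0Rw2, w1Rw0, w1Rw1, w1Rw2, w2Rw0, w2Rw1, w2Rw2
Branch closes: p3 and ¬p3 both at w2.
Every branch of the negation's tableau closes; the branch above is one of them.

Valid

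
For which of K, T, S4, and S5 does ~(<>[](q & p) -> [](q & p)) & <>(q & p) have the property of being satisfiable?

S5-tableau for the formula:
1. ~(<>[](q & p) -> [](q & p)) & <>(q & p), u
2. ~(<>[](q & p) -> [](q & p)), u
3. <>(q & p), u
4. <>[](q & p), u
5. ~[](q & p), u
6. q & p, v
7. q, v
8. p, v
9. [](q & p), w
10. q & p, u
11. q, u
12. p, u
13. q & p, w
14. q, w
15. p, w
16. ~(q & p), x
17. q & p, x
18. q, x
19. p, x
20. ~p, x
Accessibility: uRu, uRv, uRw, uRx, vRu, vRv, vRw, vRx, wRu, wRv, wRw, wRx, xRu, xRv, xRw, xRx
Branch closes: p and ~p both at x.
Every branch closes (one shown): unsatisfiable in S5.
S4-tableau for the formula:
1. ~(<>[](q & p) -> [](q & p)) & <>(q & p), u
2. ~(<>[](q & p) -> [](q & p)), u
3. <>(q & p), u
4. <>[](q & p), u
5. ~[](q & p), u
6. q & p, v
7. q, v
8. p, v
9. [](q & p), w
10. q & p, w
11. q, w
12. p, w
13. ~(q & p), x
14. ~p, x
Accessibility: uRu, uRv, uRw, uRx, vRv, wRw, xRx
Complete open branch: satisfiable in S4, hence also in K, T (this S4-model is also a K-model and a T-model).

K, T, S4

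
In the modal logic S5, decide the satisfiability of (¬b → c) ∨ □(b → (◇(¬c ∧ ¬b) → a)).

1. (¬b → c) ∨ □(b → (◇(¬c ∧ ¬b) → a)), u
2. □(b → (◇(¬c ∧ ¬b) → a)), u   [∨-rule on 1 (branches; this branch)]
3. b → (◇(¬c ∧ ¬b) → a), u   [□-rule on 2 via uRu]
4. ◇(¬c ∧ ¬b) → a, u   [→-rule on 3 (branches; this branch)]
5. a, u   [→-rule on 4 (branches; this branch)]
Accessibility: uRu

Satisfiable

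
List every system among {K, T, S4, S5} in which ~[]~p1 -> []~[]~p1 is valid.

S5

S4-tableau for the negation ~(~[]~p1 -> []~[]~p1):
1. ~(~[]~p1 -> []~[]~p1), u
2. ~[]~p1, u
3. ~[]~[]~p1, u
4. p1, v
5. []~p1, w
6. ~p1, w
Accessibility: uRu, uRv, uRw, vRv, wRw
Complete open branch: countermodel on an S4-frame, so not valid in S4, nor in K, T (the same frame is also a K-frame and a T-frame).
S5-tableau for the negation ~(~[]~p1 -> []~[]~p1):
1. ~(~[]~p1 -> []~[]~p1), u
2. ~[]~p1, u
3. ~[]~[]~p1, u
4. p1, v
5. []~p1, w
6. ~p1, u
7. ~p1, v
Accessibility: uRu, uRv, uRw, vRu, vRv, vRw, wRu, wRv, wRw
Branch closes: p1 and ~p1 both at v.
Every branch closes (one shown): valid in S5.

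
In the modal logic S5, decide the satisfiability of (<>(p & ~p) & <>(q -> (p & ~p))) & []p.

1. (<>(p & ~p) & <>(q -> (p & ~p))) & []p, u
2. <>(p & ~p) & <>(q -> (p & ~p)), u
3. []p, u
4. <>(p & ~p), u
5. <>(q -> (p & ~p)), u
6. p, u
7. p & ~p, v
8. p, v
9. ~p, v
Accessibility: uRu, uRv, vRu, vRv
Branch closes: p and ~p both at v.
All branches of the tableau close; one closing branch shown above.

Unsatisfiable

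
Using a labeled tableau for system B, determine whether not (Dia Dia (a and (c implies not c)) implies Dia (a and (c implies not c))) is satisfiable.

1. not (Dia Dia (a and (c implies not c)) implies Dia (a and (c implies not c))), w0
2. Dia Dia (a and (c implies not c)), w0
3. not Dia (a and (c implies not c)), w0
4. not (a and (c implies not c)), w0
5. not (c implies not c), w0
6. c, w0
7. Dia (a and (c implies not c)), w1
8. not (a and (c implies not c)), w1
9. not (c implies not c), w1
10. c, w1
11. a and (c implies not c), w2
12. a, w2
13. c implies not c, w2
14. not c, w2
Accessibility: w0Rw0, w0Rw1, w1Rw0, w1Rw1, w1Rw2, w2Rw1, w2Rw2

Satisfiable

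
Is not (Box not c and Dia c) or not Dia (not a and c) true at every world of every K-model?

Tableau for the negation not (not (Box not c and Dia c) or not Dia (not a and c)):
1. not (not (Box not c and Dia c) or not Dia (not a and c)), u
2. Box not c and Dia c, u
3. Dia (not a and c), u
4. Box not c, u
5. Dia c, u
6. not a and c, v
7. not a, v
8. c, v
9. not c, v
Accessibility: uRv
Branch closes: c and not c both at v.
All branches of the negation close; one closing branch shown above.

Yes, valid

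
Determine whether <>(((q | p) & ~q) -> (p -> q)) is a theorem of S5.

Tableau for the negation ~<>(((q | p) & ~q) -> (p -> q)):
1. ~<>(((q | p) & ~q) -> (p -> q)), 0
2. ~(((q | p) & ~q) -> (p -> q)), 0
3. (q | p) & ~q, 0
4. ~(p -> q), 0
5. q | p, 0
6. ~q, 0
7. p, 0
Accessibility: 0R0
The negation has an open branch (countermodel exists).

No, not valid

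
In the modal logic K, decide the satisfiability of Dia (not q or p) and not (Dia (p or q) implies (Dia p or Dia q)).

Unsatisfiable

1. Dia (not q or p) and not (Dia (p or q) implies (Dia p or Dia q)), 0
2. Dia (not q or p), 0   [and-rule on 1]
3. not (Dia (p or q) implies (Dia p or Dia q)), 0   [and-rule on 1]
4. Dia (p or q), 0   [neg-implies-rule on 3]
5. not (Dia p or Dia q), 0   [neg-implies-rule on 3]
6. not Dia p, 0   [neg-or-rule on 5]
7. not Dia q, 0   [neg-or-rule on 5]
8. not q or p, 1   [Dia-rule on 2: fresh world 1, 0R1]
9. not p, 1   [neg-Dia-rule on 6 via 0R1]
10. not q, 1   [neg-Dia-rule on 7 via 0R1]
11. p or q, 2   [Dia-rule on 4: fresh world 2, 0R2]
12. not p, 2   [neg-Dia-rule on 6 via 0R2]
13. not q, 2   [neg-Dia-rule on 7 via 0R2]
14. q, 2   [or-rule on 11 (branches; this branch)]
Accessibility: 0R1, 0R2
Branch closes: q and not q both at 2.
All branches of the tableau close; one closing branch shown above.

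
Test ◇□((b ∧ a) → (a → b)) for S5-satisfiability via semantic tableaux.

1. ◇□((b ∧ a) → (a → b)), 0
2. □((b ∧ a) → (a → b)), 1
3. (b ∧ a) → (a → b), 0
4. (b ∧ a) → (a → b), 1
5. a → b, 0
6. a → b, 1
7. b, 0
8. b, 1
Accessibility: 0R0, 0R1, 1R0, 1R1

Yes, satisfiable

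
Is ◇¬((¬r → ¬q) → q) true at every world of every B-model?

No, not valid

Tableau for the negation ¬◇¬((¬r → ¬q) → q):
1. ¬◇¬((¬r → ¬q) → q), 0
2. (¬r → ¬q) → q, 0
3. q, 0
Accessibility: 0R0
The negation has an open branch (countermodel exists).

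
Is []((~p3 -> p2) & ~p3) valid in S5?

No, not valid

Tableau for the negation ~[]((~p3 -> p2) & ~p3):
1. ~[]((~p3 -> p2) & ~p3), w0
2. ~((~p3 -> p2) & ~p3), w1
3. p3, w1
Accessibility: w0Rw0, w0Rw1, w1Rw0, w1Rw1
The negation has an open branch (countermodel exists).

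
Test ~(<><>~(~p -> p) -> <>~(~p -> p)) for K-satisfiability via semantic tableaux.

Satisfiable (open branch found)

1. ~(<><>~(~p -> p) -> <>~(~p -> p)), u
2. <><>~(~p -> p), u
3. ~<>~(~p -> p), u
4. <>~(~p -> p), v
5. ~p -> p, v
6. p, v
7. ~(~p -> p), w
8. ~p, w
Accessibility: uRv, vRw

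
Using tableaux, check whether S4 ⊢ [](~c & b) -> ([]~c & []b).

Tableau for the negation ~([](~c & b) -> ([]~c & []b)):
1. ~([](~c & b) -> ([]~c & []b)), 0
2. [](~c & b), 0
3. ~([]~c & []b), 0
4. ~c & b, 0
5. ~c, 0
6. b, 0
7. ~[]b, 0
8. ~b, 1
9. ~c & b, 1
10. ~c, 1
11. b, 1
Accessibility: 0R0, 0R1, 1R1
Branch closes: b and ~b both at 1.
Every branch of the negation's tableau closes; the branch above is one of them.

Valid in S4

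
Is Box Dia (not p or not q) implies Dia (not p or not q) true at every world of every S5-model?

Tableau for the negation not (Box Dia (not p or not q) implies Dia (not p or not q)):
1. not (Box Dia (not p or not q) implies Dia (not p or not q)), w0
2. Box Dia (not p or not q), w0
3. not Dia (not p or not q), w0
4. Dia (not p or not q), w0
5. not (not p or not q), w0
6. p, w0
7. q, w0
8. not p or not q, w1
9. Dia (not p or not q), w1
10. not (not p or not q), w1
11. p, w1
12. q, w1
13. not q, w1
Accessibility: w0Rw0, w0Rw1, w1Rw0, w1Rw1
Branch closes: q and not q both at w1.
All branches of the negation close; one closing branch shown above.

Yes, valid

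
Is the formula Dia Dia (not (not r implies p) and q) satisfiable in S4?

Yes, satisfiable

1. Dia Dia (not (not r implies p) and q), 0
2. Dia (not (not r implies p) and q), 1
3. not (not r implies p) and q, 2
4. not (not r implies p), 2
5. q, 2
6. not r, 2
7. not p, 2
Accessibility: 0R0, 0R1, 0R2, 1R1, 1R2, 2R2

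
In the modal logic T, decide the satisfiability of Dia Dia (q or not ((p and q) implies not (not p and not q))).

Yes, satisfiable

1. Dia Dia (q or not ((p and q) implies not (not p and not q))), 0
2. Dia (q or not ((p and q) implies not (not p and not q))), 1
3. q or not ((p and q) implies not (not p and not q)), 2
4. q, 2
Accessibility: 0R0, 0R1, 1R1, 1R2, 2R2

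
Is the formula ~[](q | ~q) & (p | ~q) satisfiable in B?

Unsatisfiable (every branch closes)

1. ~[](q | ~q) & (p | ~q), u
2. ~[](q | ~q), u
3. p | ~q, u
4. ~q, u
5. ~(q | ~q), v
6. ~q, v
7. q, v
Accessibility: uRu, uRv, vRu, vRv
Branch closes: q and ~q both at v.
All branches of the tableau close; one closing branch shown above.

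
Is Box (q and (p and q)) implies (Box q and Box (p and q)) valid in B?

Yes, valid

Tableau for the negation not (Box (q and (p and q)) implies (Box q and Box (p and q))):
1. not (Box (q and (p and q)) implies (Box q and Box (p and q))), w0
2. Box (q and (p and q)), w0   [neg-implies-rule on 1]
3. not (Box q and Box (p and q)), w0   [neg-implies-rule on 1]
4. q and (p and q), w0   [Box-rule on 2 via w0Rw0]
5. q, w0   [and-rule on 4]
6. p and q, w0   [and-rule on 4]
7. p, w0   [and-rule on 6]
8. not Box (p and q), w0   [neg-and-rule on 3 (branches; this branch)]
9. not (p and q), w1   [neg-Box-rule on 8: fresh world w1, w0Rw1]
10. q and (p and q), w1   [Box-rule on 2 via w0Rw1]
11. q, w1   [and-rule on 10]
12. p and q, w1   [and-rule on 10]
13. p, w1   [and-rule on 12]
14. not q, w1   [neg-and-rule on 9 (branches; this branch)]
Accessibility: w0Rw0, w0Rw1, w1Rw0, w1Rw1
Branch closes: q and not q both at w1.
All branches of the negation close; one closing branch shown above.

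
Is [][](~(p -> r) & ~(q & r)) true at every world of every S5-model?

Tableau for the negation ~[][](~(p -> r) & ~(q & r)):
1. ~[][](~(p -> r) & ~(q & r)), u
2. ~[](~(p -> r) & ~(q & r)), v   [~[]-rule on 1: fresh world v, uRv]
3. ~(~(p -> r) & ~(q & r)), w   [~[]-rule on 2: fresh world w, vRw]
4. q & r, w   [~&-rule on 3 (branches; this branch)]
5. q, w   [&-rule on 4]
6. r, w   [&-rule on 4]
Accessibility: uRu, uRv, uRw, vRu, vRv, vRw, wRu, wRv, wRw
The negation has an open branch (countermodel exists).

Invalid (countermodel exists)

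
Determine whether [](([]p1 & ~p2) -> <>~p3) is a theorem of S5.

Tableau for the negation ~[](([]p1 & ~p2) -> <>~p3):
1. ~[](([]p1 & ~p2) -> <>~p3), u
2. ~(([]p1 & ~p2) -> <>~p3), v   [~[]-rule on 1: fresh world v, uRv]
3. []p1 & ~p2, v   [~->-rule on 2]
4. ~<>~p3, v   [~->-rule on 2]
5. []p1, v   [&-rule on 3]
6. ~p2, v   [&-rule on 3]
7. p3, u   [~<>-rule on 4 via vRu]
8. p3, v   [~<>-rule on 4 via vRv]
9. p1, u   [[]-rule on 5 via vRu]
10. p1, v   [[]-rule on 5 via vRv]
Accessibility: uRu, uRv, vRu, vRv
The negation has an open branch (countermodel exists).

Invalid (countermodel exists)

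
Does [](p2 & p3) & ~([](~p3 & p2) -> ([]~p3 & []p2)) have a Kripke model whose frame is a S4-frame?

1. [](p2 & p3) & ~([](~p3 & p2) -> ([]~p3 & []p2)), 0
2. [](p2 & p3), 0
3. ~([](~p3 & p2) -> ([]~p3 & []p2)), 0
4. [](~p3 & p2), 0
5. ~([]~p3 & []p2), 0
6. p2 & p3, 0
7. p2, 0
8. p3, 0
9. ~p3 & p2, 0
10. ~p3, 0
Accessibility: 0R0
Branch closes: p3 and ~p3 both at 0.
All branches of the tableau close; one closing branch shown above.

No, unsatisfiable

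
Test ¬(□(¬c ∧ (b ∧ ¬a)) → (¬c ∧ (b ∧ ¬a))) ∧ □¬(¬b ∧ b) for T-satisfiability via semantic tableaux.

Unsatisfiable (every branch closes)

1. ¬(□(¬c ∧ (b ∧ ¬a)) → (¬c ∧ (b ∧ ¬a))) ∧ □¬(¬b ∧ b), u
2. ¬(□(¬c ∧ (b ∧ ¬a)) → (¬c ∧ (b ∧ ¬a))), u
3. □¬(¬b ∧ b), u
4. □(¬c ∧ (b ∧ ¬a)), u
5. ¬(¬c ∧ (b ∧ ¬a)), u
6. ¬(¬b ∧ b), u
7. ¬c ∧ (b ∧ ¬a), u
8. ¬c, u
9. b ∧ ¬a, u
10. b, u
11. ¬a, u
12. ¬(b ∧ ¬a), u
13. a, u
Accessibility: uRu
Branch closes: a and ¬a both at u.
All branches of the tableau close; one closing branch shown above.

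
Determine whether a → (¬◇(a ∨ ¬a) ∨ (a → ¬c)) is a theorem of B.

No, not valid

Tableau for the negation ¬(a → (¬◇(a ∨ ¬a) ∨ (a → ¬c))):
1. ¬(a → (¬◇(a ∨ ¬a) ∨ (a → ¬c))), u
2. a, u   [¬→-rule on 1]
3. ¬(¬◇(a ∨ ¬a) ∨ (a → ¬c)), u   [¬→-rule on 1]
4. ◇(a ∨ ¬a), u   [¬∨-rule on 3]
5. ¬(a → ¬c), u   [¬∨-rule on 3]
6. c, u   [¬→-rule on 5]
7. a ∨ ¬a, v   [◇-rule on 4: fresh world v, uRv]
8. ¬a, v   [∨-rule on 7 (branches; this branch)]
Accessibility: uRu, uRv, vRu, vRv
The negation has an open branch (countermodel exists).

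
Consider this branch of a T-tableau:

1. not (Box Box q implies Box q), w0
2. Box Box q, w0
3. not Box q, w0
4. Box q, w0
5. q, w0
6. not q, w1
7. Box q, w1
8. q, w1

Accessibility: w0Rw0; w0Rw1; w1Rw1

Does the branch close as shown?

Both q and not q appear at w1.

Yes, closed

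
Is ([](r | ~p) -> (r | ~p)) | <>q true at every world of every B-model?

Tableau for the negation ~(([](r | ~p) -> (r | ~p)) | <>q):
1. ~(([](r | ~p) -> (r | ~p)) | <>q), u
2. ~([](r | ~p) -> (r | ~p)), u
3. ~<>q, u
4. [](r | ~p), u
5. ~(r | ~p), u
6. ~r, u
7. p, u
8. ~q, u
9. r | ~p, u
10. ~p, u
Accessibility: uRu
Branch closes: p and ~p both at u.
All branches of the negation close; one closing branch shown above.

Valid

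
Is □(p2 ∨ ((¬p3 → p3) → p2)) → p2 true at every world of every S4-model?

Tableau for the negation ¬(□(p2 ∨ ((¬p3 → p3) → p2)) → p2):
1. ¬(□(p2 ∨ ((¬p3 → p3) → p2)) → p2), 0
2. □(p2 ∨ ((¬p3 → p3) → p2)), 0   [¬→-rule on 1]
3. ¬p2, 0   [¬→-rule on 1]
4. p2 ∨ ((¬p3 → p3) → p2), 0   [□-rule on 2 via 0R0]
5. (¬p3 → p3) → p2, 0   [∨-rule on 4 (branches; this branch)]
6. ¬(¬p3 → p3), 0   [→-rule on 5 (branches; this branch)]
7. ¬p3, 0   [¬→-rule on 6]
Accessibility: 0R0
The negation has an open branch (countermodel exists).

Not valid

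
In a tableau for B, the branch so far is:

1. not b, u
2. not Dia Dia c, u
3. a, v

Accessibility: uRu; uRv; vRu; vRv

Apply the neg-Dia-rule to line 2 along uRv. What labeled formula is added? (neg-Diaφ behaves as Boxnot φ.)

not Dia c, v

neg-Diaφ behaves as Boxnot φ: propagate the negated body to each accessible world.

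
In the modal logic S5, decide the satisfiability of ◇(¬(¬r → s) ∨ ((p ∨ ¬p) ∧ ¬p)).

1. ◇(¬(¬r → s) ∨ ((p ∨ ¬p) ∧ ¬p)), w0
2. ¬(¬r → s) ∨ ((p ∨ ¬p) ∧ ¬p), w1
3. (p ∨ ¬p) ∧ ¬p, w1
4. p ∨ ¬p, w1
5. ¬p, w1
Accessibility: w0Rw0, w0Rw1, w1Rw0, w1Rw1

Satisfiable (open branch found)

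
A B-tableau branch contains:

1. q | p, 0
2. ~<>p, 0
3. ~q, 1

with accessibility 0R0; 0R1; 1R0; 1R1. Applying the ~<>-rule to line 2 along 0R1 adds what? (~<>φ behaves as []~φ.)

~<>φ behaves as []~φ: propagate the negated body to each accessible world.

~p, 1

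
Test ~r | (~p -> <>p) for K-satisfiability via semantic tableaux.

Yes, satisfiable

1. ~r | (~p -> <>p), w0
2. ~p -> <>p, w0   [|-rule on 1 (branches; this branch)]
3. <>p, w0   [->-rule on 2 (branches; this branch)]
4. p, w1   [<>-rule on 3: fresh world w1, w0Rw1]
Accessibility: w0Rw1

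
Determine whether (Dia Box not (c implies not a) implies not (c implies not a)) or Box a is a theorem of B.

Valid

Tableau for the negation not ((Dia Box not (c implies not a) implies not (c implies not a)) or Box a):
1. not ((Dia Box not (c implies not a) implies not (c implies not a)) or Box a), 0
2. not (Dia Box not (c implies not a) implies not (c implies not a)), 0
3. not Box a, 0
4. Dia Box not (c implies not a), 0
5. c implies not a, 0
6. not a, 0
7. not a, 1
8. Box not (c implies not a), 2
9. not (c implies not a), 0
10. c, 0
11. a, 0
Accessibility: 0R0, 0R1, 0R2, 1R0, 1R1, 2R0, 2R2
Branch closes: a and not a both at 0.
All branches of the negation close; one closing branch shown above.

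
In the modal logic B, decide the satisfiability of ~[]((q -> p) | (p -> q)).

Unsatisfiable (every branch closes)

1. ~[]((q -> p) | (p -> q)), 0
2. ~((q -> p) | (p -> q)), 1
3. ~(q -> p), 1
4. ~(p -> q), 1
5. q, 1
6. ~p, 1
7. p, 1
8. ~q, 1
Accessibility: 0R0, 0R1, 1R0, 1R1
Branch closes: p and ~p both at 1.
Every branch closes; the branch above is one of them.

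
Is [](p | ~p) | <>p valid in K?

Tableau for the negation ~([](p | ~p) | <>p):
1. ~([](p | ~p) | <>p), 0
2. ~[](p | ~p), 0
3. ~<>p, 0
4. ~(p | ~p), 1
5. ~p, 1
6. p, 1
Accessibility: 0R1
Branch closes: p and ~p both at 1.
All branches of the negation close; one closing branch shown above.

Yes, valid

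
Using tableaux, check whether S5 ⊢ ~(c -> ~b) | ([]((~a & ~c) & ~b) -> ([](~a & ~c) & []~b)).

Valid in S5

Tableau for the negation ~(~(c -> ~b) | ([]((~a & ~c) & ~b) -> ([](~a & ~c) & []~b))):
1. ~(~(c -> ~b) | ([]((~a & ~c) & ~b) -> ([](~a & ~c) & []~b))), u
2. c -> ~b, u   [~|-rule on 1]
3. ~([]((~a & ~c) & ~b) -> ([](~a & ~c) & []~b)), u   [~|-rule on 1]
4. []((~a & ~c) & ~b), u   [~->-rule on 3]
5. ~([](~a & ~c) & []~b), u   [~->-rule on 3]
6. (~a & ~c) & ~b, u   [[]-rule on 4 via uRu]
7. ~a & ~c, u   [&-rule on 6]
8. ~b, u   [&-rule on 6]
9. ~a, u   [&-rule on 7]
10. ~c, u   [&-rule on 7]
11. ~[](~a & ~c), u   [~&-rule on 5 (branches; this branch)]
12. ~(~a & ~c), v   [~[]-rule on 11: fresh world v, uRv]
13. (~a & ~c) & ~b, v   [[]-rule on 4 via uRv]
14. ~a & ~c, v   [&-rule on 13]
15. ~b, v   [&-rule on 13]
16. ~a, v   [&-rule on 14]
17. ~c, v   [&-rule on 14]
18. c, v   [~&-rule on 12 (branches; this branch)]
Accessibility: uRu, uRv, vRu, vRv
Branch closes: c and ~c both at v.
Every branch of the negation's tableau closes; the branch above is one of them.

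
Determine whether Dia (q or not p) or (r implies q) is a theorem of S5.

Not valid

Tableau for the negation not (Dia (q or not p) or (r implies q)):
1. not (Dia (q or not p) or (r implies q)), u
2. not Dia (q or not p), u   [neg-or-rule on 1]
3. not (r implies q), u   [neg-or-rule on 1]
4. r, u   [neg-implies-rule on 3]
5. not q, u   [neg-implies-rule on 3]
6. not (q or not p), u   [neg-Dia-rule on 2 via uRu]
7. p, u   [neg-or-rule on 6]
Accessibility: uRu
The negation has an open branch (countermodel exists).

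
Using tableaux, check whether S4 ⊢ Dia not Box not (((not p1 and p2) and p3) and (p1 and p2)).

No, not valid

Tableau for the negation not Dia not Box not (((not p1 and p2) and p3) and (p1 and p2)):
1. not Dia not Box not (((not p1 and p2) and p3) and (p1 and p2)), w0
2. Box not (((not p1 and p2) and p3) and (p1 and p2)), w0
3. not (((not p1 and p2) and p3) and (p1 and p2)), w0
4. not (p1 and p2), w0
5. not p2, w0
Accessibility: w0Rw0
The negation has an open branch (countermodel exists).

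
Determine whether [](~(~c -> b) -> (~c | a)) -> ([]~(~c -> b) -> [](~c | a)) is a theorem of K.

Tableau for the negation ~([](~(~c -> b) -> (~c | a)) -> ([]~(~c -> b) -> [](~c | a))):
1. ~([](~(~c -> b) -> (~c | a)) -> ([]~(~c -> b) -> [](~c | a))), u
2. [](~(~c -> b) -> (~c | a)), u
3. ~([]~(~c -> b) -> [](~c | a)), u
4. []~(~c -> b), u
5. ~[](~c | a), u
6. ~(~c | a), v
7. c, v
8. ~a, v
9. ~(~c -> b) -> (~c | a), v
10. ~(~c -> b), v
11. ~c, v
12. ~b, v
Accessibility: uRv
Branch closes: c and ~c both at v.
Every branch of the negation's tableau closes; the branch above is one of them.

Valid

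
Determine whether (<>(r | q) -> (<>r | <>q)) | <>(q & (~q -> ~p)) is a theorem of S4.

Tableau for the negation ~((<>(r | q) -> (<>r | <>q)) | <>(q & (~q -> ~p))):
1. ~((<>(r | q) -> (<>r | <>q)) | <>(q & (~q -> ~p))), u
2. ~(<>(r | q) -> (<>r | <>q)), u   [~|-rule on 1]
3. ~<>(q & (~q -> ~p)), u   [~|-rule on 1]
4. <>(r | q), u   [~->-rule on 2]
5. ~(<>r | <>q), u   [~->-rule on 2]
6. ~<>r, u   [~|-rule on 5]
7. ~<>q, u   [~|-rule on 5]
8. ~(q & (~q -> ~p)), u   [~<>-rule on 3 via uRu]
9. ~r, u   [~<>-rule on 6 via uRu]
10. ~q, u   [~<>-rule on 7 via uRu]
11. ~(~q -> ~p), u   [~&-rule on 8 (branches; this branch)]
12. p, u   [~->-rule on 11]
13. r | q, v   [<>-rule on 4: fresh world v, uRv]
14. ~(q & (~q -> ~p)), v   [~<>-rule on 3 via uRv]
15. ~r, v   [~<>-rule on 6 via uRv]
16. ~q, v   [~<>-rule on 7 via uRv]
17. q, v   [|-rule on 13 (branches; this branch)]
Accessibility: uRu, uRv, vRv
Branch closes: q and ~q both at v.
All branches of the negation close; one closing branch shown above.

Valid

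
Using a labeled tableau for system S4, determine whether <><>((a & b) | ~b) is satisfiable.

1. <><>((a & b) | ~b), u
2. <>((a & b) | ~b), v
3. (a & b) | ~b, w
4. ~b, w
Accessibility: uRu, uRv, uRw, vRv, vRw, wRw

Satisfiable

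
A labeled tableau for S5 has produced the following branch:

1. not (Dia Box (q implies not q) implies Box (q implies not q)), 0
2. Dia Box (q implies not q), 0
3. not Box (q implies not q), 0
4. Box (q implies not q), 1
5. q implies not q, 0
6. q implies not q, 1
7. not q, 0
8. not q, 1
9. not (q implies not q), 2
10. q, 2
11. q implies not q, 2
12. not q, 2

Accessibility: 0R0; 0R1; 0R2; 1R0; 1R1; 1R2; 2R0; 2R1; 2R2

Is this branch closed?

Both q and not q appear at 2.

Yes, closed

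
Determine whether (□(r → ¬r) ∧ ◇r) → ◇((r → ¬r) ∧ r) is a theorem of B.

Valid in B

Tableau for the negation ¬((□(r → ¬r) ∧ ◇r) → ◇((r → ¬r) ∧ r)):
1. ¬((□(r → ¬r) ∧ ◇r) → ◇((r → ¬r) ∧ r)), w0
2. □(r → ¬r) ∧ ◇r, w0
3. ¬◇((r → ¬r) ∧ r), w0
4. □(r → ¬r), w0
5. ◇r, w0
6. ¬((r → ¬r) ∧ r), w0
7. r → ¬r, w0
8. ¬r, w0
9. r, w1
10. ¬((r → ¬r) ∧ r), w1
11. r → ¬r, w1
12. ¬(r → ¬r), w1
13. ¬r, w1
Accessibility: w0Rw0, w0Rw1, w1Rw0, w1Rw1
Branch closes: r and ¬r both at w1.
All branches of the negation close; one closing branch shown above.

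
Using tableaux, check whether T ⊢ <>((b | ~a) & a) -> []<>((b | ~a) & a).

Tableau for the negation ~(<>((b | ~a) & a) -> []<>((b | ~a) & a)):
1. ~(<>((b | ~a) & a) -> []<>((b | ~a) & a)), u
2. <>((b | ~a) & a), u
3. ~[]<>((b | ~a) & a), u
4. (b | ~a) & a, v
5. b | ~a, v
6. a, v
7. b, v
8. ~<>((b | ~a) & a), w
9. ~((b | ~a) & a), w
10. ~a, w
Accessibility: uRu, uRv, uRw, vRv, wRw
The negation has an open branch (countermodel exists).

Not valid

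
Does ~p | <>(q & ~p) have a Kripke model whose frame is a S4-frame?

1. ~p | <>(q & ~p), w0
2. <>(q & ~p), w0
3. q & ~p, w1
4. q, w1
5. ~p, w1
Accessibility: w0Rw0, w0Rw1, w1Rw1

Yes, satisfiable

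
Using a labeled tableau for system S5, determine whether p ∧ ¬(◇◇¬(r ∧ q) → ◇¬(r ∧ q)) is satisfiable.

1. p ∧ ¬(◇◇¬(r ∧ q) → ◇¬(r ∧ q)), 0
2. p, 0
3. ¬(◇◇¬(r ∧ q) → ◇¬(r ∧ q)), 0
4. ◇◇¬(r ∧ q), 0
5. ¬◇¬(r ∧ q), 0
6. r ∧ q, 0
7. r, 0
8. q, 0
9. ◇¬(r ∧ q), 1
10. r ∧ q, 1
11. r, 1
12. q, 1
13. ¬(r ∧ q), 2
14. r ∧ q, 2
15. r, 2
16. q, 2
17. ¬q, 2
Accessibility: 0R0, 0R1, 0R2, 1R0, 1R1, 1R2, 2R0, 2R1, 2R2
Branch closes: q and ¬q both at 2.
(One branch shown.) All branches close.

No, unsatisfiable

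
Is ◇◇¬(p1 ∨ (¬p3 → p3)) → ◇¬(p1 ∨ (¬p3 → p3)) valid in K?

Tableau for the negation ¬(◇◇¬(p1 ∨ (¬p3 → p3)) → ◇¬(p1 ∨ (¬p3 → p3))):
1. ¬(◇◇¬(p1 ∨ (¬p3 → p3)) → ◇¬(p1 ∨ (¬p3 → p3))), u
2. ◇◇¬(p1 ∨ (¬p3 → p3)), u
3. ¬◇¬(p1 ∨ (¬p3 → p3)), u
4. ◇¬(p1 ∨ (¬p3 → p3)), v
5. p1 ∨ (¬p3 → p3), v
6. ¬p3 → p3, v
7. p3, v
8. ¬(p1 ∨ (¬p3 → p3)), w
9. ¬p1, w
10. ¬(¬p3 → p3), w
11. ¬p3, w
Accessibility: uRv, vRw
The negation has an open branch (countermodel exists).

No, not valid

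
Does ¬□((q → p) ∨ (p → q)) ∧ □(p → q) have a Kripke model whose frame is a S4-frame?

1. ¬□((q → p) ∨ (p → q)) ∧ □(p → q), w0
2. ¬□((q → p) ∨ (p → q)), w0
3. □(p → q), w0
4. p → q, w0
5. q, w0
6. ¬((q → p) ∨ (p → q)), w1
7. ¬(q → p), w1
8. ¬(p → q), w1
9. q, w1
10. ¬p, w1
11. p, w1
12. ¬q, w1
Accessibility: w0Rw0, w0Rw1, w1Rw1
Branch closes: p and ¬p both at w1.
(One branch shown.) All branches close.

No, unsatisfiable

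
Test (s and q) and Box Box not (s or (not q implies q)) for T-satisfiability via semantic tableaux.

Unsatisfiable (every branch closes)

1. (s and q) and Box Box not (s or (not q implies q)), 0
2. s and q, 0   [and-rule on 1]
3. Box Box not (s or (not q implies q)), 0   [and-rule on 1]
4. s, 0   [and-rule on 2]
5. q, 0   [and-rule on 2]
6. Box not (s or (not q implies q)), 0   [Box-rule on 3 via 0R0]
7. not (s or (not q implies q)), 0   [Box-rule on 6 via 0R0]
8. not s, 0   [neg-or-rule on 7]
9. not (not q implies q), 0   [neg-or-rule on 7]
Accessibility: 0R0
Branch closes: s and not s both at 0.
(One branch shown.) All branches close.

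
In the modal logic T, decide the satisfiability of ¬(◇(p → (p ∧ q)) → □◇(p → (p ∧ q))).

Satisfiable

1. ¬(◇(p → (p ∧ q)) → □◇(p → (p ∧ q))), 0
2. ◇(p → (p ∧ q)), 0   [¬→-rule on 1]
3. ¬□◇(p → (p ∧ q)), 0   [¬→-rule on 1]
4. p → (p ∧ q), 1   [◇-rule on 2: fresh world 1, 0R1]
5. p ∧ q, 1   [→-rule on 4 (branches; this branch)]
6. p, 1   [∧-rule on 5]
7. q, 1   [∧-rule on 5]
8. ¬◇(p → (p ∧ q)), 2   [¬□-rule on 3: fresh world 2, 0R2]
9. ¬(p → (p ∧ q)), 2   [¬◇-rule on 8 via 2R2]
10. p, 2   [¬→-rule on 9]
11. ¬(p ∧ q), 2   [¬→-rule on 9]
12. ¬q, 2   [¬∧-rule on 11 (branches; this branch)]
Accessibility: 0R0, 0R1, 0R2, 1R1, 2R2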